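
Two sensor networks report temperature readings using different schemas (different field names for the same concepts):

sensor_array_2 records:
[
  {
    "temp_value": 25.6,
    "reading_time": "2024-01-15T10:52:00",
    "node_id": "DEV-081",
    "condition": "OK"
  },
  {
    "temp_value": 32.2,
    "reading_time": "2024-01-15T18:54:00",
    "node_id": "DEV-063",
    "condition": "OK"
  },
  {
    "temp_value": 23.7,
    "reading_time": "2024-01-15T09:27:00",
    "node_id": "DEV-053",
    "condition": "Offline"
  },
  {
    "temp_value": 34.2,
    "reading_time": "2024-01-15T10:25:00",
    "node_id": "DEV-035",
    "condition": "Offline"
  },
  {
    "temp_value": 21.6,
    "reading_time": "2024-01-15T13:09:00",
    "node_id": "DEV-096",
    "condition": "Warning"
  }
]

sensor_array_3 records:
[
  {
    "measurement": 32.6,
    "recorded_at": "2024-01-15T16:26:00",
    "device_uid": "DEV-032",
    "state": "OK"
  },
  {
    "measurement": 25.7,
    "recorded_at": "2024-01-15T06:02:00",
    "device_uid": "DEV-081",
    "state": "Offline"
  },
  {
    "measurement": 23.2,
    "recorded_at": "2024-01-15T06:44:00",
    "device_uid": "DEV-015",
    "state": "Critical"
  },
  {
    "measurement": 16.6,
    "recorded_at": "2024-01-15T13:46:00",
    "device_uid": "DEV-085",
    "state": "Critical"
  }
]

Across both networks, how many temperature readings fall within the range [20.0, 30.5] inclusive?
5

Schema mapping: "temp_value" (sensor_array_2) = "measurement" (sensor_array_3) = temperature

Readings in [20.0, 30.5] from sensor_array_2: 3
Readings in [20.0, 30.5] from sensor_array_3: 2

Total count: 3 + 2 = 5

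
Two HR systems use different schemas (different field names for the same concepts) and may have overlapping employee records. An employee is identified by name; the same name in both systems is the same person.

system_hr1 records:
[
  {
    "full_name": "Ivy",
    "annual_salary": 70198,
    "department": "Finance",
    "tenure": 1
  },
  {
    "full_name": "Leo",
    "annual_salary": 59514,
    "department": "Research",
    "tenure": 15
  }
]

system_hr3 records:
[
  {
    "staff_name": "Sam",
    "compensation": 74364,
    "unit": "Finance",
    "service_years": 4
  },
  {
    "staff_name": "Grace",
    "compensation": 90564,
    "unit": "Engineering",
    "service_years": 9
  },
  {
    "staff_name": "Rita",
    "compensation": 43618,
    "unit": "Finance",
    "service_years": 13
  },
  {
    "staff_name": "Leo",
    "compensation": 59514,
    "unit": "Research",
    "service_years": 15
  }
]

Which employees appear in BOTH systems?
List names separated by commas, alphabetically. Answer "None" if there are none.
Leo

Schema mapping: "full_name" (system_hr1) = "staff_name" (system_hr3) = employee name

Names in system_hr1: ['Ivy', 'Leo']
Names in system_hr3: ['Grace', 'Leo', 'Rita', 'Sam']

Intersection: ['Leo']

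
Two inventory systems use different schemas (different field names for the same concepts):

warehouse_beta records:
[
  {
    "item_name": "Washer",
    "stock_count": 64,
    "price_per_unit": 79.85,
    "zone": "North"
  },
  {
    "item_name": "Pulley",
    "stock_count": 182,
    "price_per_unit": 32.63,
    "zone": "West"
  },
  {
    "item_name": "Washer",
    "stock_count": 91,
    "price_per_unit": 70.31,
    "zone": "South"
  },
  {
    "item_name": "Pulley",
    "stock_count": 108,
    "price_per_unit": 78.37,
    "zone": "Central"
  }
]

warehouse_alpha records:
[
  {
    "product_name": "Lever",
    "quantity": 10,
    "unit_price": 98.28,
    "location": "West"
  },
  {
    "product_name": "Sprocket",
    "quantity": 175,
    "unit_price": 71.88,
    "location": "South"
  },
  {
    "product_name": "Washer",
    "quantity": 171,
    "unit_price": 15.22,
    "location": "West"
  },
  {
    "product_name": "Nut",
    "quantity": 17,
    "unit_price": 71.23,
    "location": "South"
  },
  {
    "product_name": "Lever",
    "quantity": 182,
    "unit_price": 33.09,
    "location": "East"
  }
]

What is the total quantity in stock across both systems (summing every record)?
1000

To reconcile these schemas, identify the field holding the quantity in stock in each system:
1. In warehouse_beta it is "stock_count"
2. In warehouse_alpha it is "quantity"

From warehouse_beta: 64 + 182 + 91 + 108 = 445
From warehouse_alpha: 10 + 175 + 171 + 17 + 182 = 555

Total: 445 + 555 = 1000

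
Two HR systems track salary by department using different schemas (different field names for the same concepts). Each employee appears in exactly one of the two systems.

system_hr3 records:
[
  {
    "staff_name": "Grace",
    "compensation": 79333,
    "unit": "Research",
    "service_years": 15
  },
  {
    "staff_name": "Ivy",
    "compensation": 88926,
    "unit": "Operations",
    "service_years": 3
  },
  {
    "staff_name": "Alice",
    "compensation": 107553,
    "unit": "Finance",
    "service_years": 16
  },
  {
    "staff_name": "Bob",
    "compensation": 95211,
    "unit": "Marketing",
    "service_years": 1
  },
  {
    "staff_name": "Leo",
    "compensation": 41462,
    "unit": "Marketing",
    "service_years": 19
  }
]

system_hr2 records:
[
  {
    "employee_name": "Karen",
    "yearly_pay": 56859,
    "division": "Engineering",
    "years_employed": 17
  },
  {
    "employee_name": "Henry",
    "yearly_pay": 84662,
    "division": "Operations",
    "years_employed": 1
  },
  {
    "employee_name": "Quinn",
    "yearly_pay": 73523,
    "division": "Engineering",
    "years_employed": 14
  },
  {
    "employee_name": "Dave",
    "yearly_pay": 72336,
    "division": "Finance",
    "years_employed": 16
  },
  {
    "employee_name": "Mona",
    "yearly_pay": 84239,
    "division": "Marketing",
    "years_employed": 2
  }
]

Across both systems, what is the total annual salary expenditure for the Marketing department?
220912

Schema mappings:
- "unit" (system_hr3) = "division" (system_hr2) = department
- "compensation" (system_hr3) = "yearly_pay" (system_hr2) = salary

Marketing salaries from system_hr3: 136673
Marketing salaries from system_hr2: 84239

Total: 136673 + 84239 = 220912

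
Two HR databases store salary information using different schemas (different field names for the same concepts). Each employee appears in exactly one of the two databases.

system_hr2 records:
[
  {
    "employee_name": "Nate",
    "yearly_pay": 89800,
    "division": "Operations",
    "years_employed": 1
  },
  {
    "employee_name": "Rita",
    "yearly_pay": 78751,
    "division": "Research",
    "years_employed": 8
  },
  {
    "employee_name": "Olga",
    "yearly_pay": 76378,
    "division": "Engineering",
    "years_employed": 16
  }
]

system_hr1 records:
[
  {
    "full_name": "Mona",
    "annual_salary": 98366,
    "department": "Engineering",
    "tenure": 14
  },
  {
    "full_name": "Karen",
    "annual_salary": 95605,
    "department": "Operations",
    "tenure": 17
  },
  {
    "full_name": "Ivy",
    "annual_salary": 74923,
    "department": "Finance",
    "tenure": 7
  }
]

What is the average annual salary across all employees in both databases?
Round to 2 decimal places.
85637.17

Schema mapping: "yearly_pay" (system_hr2) = "annual_salary" (system_hr1) = annual salary

All salaries: [89800, 78751, 76378, 98366, 95605, 74923]
Sum: 513823
Count: 6
Average: 513823 / 6 = 85637.17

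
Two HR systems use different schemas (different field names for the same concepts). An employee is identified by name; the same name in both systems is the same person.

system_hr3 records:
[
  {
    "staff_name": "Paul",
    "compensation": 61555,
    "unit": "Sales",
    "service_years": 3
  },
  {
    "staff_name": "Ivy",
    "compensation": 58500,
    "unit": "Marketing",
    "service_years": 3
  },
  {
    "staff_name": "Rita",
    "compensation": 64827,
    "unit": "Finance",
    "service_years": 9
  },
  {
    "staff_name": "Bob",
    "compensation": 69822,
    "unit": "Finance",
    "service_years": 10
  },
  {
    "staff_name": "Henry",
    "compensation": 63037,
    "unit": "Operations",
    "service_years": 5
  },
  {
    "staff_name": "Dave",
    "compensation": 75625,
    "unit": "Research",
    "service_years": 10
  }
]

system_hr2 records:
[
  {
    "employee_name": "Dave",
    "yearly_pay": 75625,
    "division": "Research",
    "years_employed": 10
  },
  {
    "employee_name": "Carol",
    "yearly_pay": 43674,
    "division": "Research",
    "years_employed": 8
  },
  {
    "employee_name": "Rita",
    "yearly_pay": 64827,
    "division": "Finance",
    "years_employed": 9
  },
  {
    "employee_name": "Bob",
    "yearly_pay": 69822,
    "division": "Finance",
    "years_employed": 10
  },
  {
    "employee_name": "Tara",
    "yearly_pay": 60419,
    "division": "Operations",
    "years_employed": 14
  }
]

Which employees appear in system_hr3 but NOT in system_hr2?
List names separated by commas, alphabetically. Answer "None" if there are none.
Henry, Ivy, Paul

Schema mapping: "staff_name" (system_hr3) = "employee_name" (system_hr2) = employee name

Names in system_hr3: ['Bob', 'Dave', 'Henry', 'Ivy', 'Paul', 'Rita']
Names in system_hr2: ['Bob', 'Carol', 'Dave', 'Rita', 'Tara']

In system_hr3 but not system_hr2: ['Henry', 'Ivy', 'Paul']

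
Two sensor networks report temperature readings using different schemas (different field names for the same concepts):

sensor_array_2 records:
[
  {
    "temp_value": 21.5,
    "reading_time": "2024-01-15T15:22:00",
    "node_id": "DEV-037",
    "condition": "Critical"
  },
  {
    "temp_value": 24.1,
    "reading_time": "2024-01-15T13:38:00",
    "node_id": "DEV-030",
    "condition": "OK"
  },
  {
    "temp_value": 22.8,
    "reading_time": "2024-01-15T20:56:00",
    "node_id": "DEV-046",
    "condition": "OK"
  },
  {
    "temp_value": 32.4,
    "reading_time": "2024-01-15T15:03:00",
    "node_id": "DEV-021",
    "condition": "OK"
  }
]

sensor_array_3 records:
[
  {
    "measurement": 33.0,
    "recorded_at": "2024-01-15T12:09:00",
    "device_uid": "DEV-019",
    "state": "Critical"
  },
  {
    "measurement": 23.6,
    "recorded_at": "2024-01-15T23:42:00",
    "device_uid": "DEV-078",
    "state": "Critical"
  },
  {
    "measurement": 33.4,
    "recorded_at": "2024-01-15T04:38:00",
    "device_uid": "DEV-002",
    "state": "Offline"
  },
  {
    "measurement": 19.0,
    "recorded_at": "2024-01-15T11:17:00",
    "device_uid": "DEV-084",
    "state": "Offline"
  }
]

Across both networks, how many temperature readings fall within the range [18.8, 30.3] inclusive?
5

Schema mapping: "temp_value" (sensor_array_2) = "measurement" (sensor_array_3) = temperature

Readings in [18.8, 30.3] from sensor_array_2: 3
Readings in [18.8, 30.3] from sensor_array_3: 2

Total count: 3 + 2 = 5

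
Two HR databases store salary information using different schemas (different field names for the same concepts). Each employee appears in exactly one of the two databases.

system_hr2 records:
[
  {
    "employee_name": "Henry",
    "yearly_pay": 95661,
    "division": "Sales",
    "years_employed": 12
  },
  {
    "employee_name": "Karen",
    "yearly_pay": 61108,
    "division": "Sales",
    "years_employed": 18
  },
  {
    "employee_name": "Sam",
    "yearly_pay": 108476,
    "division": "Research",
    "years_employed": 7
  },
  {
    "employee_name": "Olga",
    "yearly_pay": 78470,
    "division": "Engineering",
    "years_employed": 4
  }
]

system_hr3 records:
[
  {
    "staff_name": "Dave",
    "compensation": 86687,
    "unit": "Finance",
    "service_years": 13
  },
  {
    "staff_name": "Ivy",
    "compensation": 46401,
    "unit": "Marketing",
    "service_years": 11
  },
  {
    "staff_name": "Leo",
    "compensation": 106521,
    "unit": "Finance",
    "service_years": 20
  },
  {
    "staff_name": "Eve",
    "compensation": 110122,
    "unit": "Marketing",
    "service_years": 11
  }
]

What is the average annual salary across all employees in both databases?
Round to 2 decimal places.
86680.75

Schema mapping: "yearly_pay" (system_hr2) = "compensation" (system_hr3) = annual salary

All salaries: [95661, 61108, 108476, 78470, 86687, 46401, 106521, 110122]
Sum: 693446
Count: 8
Average: 693446 / 8 = 86680.75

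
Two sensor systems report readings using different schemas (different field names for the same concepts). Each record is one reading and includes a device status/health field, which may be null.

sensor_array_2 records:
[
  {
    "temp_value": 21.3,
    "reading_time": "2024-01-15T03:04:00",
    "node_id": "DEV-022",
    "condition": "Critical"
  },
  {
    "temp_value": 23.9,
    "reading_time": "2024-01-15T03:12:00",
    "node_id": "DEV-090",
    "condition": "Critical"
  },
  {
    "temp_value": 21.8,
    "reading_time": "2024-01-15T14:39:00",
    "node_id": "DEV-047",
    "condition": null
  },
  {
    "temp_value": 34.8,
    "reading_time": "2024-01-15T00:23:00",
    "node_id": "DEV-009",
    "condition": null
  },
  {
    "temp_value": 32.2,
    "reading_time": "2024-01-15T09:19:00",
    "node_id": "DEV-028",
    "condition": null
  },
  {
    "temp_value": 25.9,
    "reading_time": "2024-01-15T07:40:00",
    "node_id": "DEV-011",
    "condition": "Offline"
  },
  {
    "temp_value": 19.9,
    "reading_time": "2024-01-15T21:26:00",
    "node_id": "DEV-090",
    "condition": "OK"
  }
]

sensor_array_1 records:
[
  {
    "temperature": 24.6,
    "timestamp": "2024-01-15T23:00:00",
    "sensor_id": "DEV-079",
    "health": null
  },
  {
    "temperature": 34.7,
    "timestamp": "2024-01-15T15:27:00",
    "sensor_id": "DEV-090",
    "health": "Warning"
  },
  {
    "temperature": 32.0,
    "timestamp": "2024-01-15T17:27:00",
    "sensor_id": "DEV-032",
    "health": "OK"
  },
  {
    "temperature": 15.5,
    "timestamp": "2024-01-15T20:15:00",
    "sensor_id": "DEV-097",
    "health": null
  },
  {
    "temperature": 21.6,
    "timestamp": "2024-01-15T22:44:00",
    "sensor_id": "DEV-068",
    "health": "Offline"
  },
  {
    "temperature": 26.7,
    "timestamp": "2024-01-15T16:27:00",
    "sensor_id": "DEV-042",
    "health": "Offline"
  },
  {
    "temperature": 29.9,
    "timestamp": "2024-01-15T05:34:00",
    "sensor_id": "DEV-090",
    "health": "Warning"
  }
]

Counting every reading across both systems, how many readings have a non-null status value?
9

Schema mapping: "condition" (sensor_array_2) = "health" (sensor_array_1) = status

Non-null in sensor_array_2: 4
Non-null in sensor_array_1: 5

Total non-null: 4 + 5 = 9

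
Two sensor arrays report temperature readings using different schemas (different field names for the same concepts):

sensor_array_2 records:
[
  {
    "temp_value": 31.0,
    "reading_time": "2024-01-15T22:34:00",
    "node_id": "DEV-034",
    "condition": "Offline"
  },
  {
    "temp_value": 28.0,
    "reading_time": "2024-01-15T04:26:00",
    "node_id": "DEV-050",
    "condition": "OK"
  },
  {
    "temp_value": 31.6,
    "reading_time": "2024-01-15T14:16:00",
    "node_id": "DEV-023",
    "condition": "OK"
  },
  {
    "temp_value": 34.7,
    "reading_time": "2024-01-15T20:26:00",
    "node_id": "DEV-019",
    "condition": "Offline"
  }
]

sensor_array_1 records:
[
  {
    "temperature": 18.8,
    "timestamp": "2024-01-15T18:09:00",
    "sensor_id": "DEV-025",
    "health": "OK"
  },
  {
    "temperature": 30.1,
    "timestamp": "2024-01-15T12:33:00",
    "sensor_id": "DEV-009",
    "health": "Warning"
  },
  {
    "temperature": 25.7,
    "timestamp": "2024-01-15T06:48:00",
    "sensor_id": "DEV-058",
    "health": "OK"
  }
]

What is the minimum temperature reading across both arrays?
18.8

Schema mapping: "temp_value" (sensor_array_2) = "temperature" (sensor_array_1) = temperature reading

Minimum in sensor_array_2: 28.0
Minimum in sensor_array_1: 18.8

Overall minimum: min(28.0, 18.8) = 18.8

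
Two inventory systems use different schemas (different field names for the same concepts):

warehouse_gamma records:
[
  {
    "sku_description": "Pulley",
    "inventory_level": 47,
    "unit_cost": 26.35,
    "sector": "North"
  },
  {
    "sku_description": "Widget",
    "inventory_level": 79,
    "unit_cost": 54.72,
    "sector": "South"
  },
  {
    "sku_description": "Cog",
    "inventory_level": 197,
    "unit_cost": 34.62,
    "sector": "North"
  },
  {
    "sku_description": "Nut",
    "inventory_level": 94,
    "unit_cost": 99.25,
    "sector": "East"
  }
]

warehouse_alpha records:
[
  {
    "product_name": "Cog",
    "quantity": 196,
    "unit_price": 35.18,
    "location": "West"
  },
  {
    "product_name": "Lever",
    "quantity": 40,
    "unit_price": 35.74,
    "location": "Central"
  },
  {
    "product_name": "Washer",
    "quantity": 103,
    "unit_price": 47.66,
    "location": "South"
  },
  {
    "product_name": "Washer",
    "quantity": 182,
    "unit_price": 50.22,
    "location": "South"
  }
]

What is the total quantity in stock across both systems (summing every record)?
938

To reconcile these schemas, identify the field holding the quantity in stock in each system:
1. In warehouse_gamma it is "inventory_level"
2. In warehouse_alpha it is "quantity"

From warehouse_gamma: 47 + 79 + 197 + 94 = 417
From warehouse_alpha: 196 + 40 + 103 + 182 = 521

Total: 417 + 521 = 938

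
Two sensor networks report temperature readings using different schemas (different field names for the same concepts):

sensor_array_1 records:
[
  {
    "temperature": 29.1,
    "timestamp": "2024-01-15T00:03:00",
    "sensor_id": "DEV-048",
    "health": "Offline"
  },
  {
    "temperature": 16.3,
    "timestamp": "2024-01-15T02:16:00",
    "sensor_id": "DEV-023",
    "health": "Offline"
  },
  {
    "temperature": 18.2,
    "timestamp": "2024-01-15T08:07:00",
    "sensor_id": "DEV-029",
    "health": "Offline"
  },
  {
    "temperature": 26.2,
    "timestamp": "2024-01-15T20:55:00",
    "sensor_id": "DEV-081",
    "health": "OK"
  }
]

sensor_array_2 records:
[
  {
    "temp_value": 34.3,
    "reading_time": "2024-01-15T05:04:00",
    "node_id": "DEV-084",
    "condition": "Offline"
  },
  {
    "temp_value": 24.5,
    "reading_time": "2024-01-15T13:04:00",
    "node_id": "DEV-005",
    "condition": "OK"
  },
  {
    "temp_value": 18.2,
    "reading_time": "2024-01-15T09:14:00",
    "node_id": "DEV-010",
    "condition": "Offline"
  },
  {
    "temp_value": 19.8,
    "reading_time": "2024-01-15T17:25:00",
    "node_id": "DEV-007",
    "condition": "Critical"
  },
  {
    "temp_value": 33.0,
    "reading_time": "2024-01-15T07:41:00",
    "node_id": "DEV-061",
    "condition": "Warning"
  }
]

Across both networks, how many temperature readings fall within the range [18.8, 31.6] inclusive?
4

Schema mapping: "temperature" (sensor_array_1) = "temp_value" (sensor_array_2) = temperature

Readings in [18.8, 31.6] from sensor_array_1: 2
Readings in [18.8, 31.6] from sensor_array_2: 2

Total count: 2 + 2 = 4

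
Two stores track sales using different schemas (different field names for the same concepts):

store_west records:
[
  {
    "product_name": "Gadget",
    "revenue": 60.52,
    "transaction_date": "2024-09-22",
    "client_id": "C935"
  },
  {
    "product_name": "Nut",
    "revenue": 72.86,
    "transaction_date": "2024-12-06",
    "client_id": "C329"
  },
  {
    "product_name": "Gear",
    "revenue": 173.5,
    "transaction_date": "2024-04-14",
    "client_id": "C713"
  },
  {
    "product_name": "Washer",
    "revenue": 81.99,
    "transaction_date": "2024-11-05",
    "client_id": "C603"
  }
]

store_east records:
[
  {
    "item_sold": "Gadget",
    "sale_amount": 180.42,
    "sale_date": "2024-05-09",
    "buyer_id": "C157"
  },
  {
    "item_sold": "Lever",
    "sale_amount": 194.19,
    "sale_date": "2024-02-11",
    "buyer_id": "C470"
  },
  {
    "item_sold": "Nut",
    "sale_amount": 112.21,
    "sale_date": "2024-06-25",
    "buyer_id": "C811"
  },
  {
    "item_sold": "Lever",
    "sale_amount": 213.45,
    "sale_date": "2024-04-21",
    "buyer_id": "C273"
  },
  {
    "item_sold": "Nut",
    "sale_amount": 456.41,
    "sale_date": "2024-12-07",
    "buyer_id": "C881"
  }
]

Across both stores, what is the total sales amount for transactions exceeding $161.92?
1217.97

Schema mapping: "revenue" (store_west) = "sale_amount" (store_east) = sale amount

Sum of sales > $161.92 in store_west: 173.5
Sum of sales > $161.92 in store_east: 1044.47

Total: 173.5 + 1044.47 = 1217.97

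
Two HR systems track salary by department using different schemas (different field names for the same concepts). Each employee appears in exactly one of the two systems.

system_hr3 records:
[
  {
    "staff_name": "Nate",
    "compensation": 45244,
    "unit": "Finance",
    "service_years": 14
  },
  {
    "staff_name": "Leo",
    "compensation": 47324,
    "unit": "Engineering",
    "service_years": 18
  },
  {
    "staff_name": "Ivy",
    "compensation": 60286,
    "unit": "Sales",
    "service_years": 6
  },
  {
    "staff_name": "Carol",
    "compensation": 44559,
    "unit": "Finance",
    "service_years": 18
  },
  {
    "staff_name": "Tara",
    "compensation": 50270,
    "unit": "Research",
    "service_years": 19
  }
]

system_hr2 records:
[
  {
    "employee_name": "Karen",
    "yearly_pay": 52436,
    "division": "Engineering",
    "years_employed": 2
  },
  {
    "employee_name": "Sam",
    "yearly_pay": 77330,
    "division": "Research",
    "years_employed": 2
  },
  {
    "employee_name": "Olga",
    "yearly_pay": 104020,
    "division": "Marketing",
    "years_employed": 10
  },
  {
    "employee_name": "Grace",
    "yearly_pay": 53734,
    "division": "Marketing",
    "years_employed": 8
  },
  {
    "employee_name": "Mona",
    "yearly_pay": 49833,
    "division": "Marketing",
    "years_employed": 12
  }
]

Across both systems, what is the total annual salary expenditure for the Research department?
127600

Schema mappings:
- "unit" (system_hr3) = "division" (system_hr2) = department
- "compensation" (system_hr3) = "yearly_pay" (system_hr2) = salary

Research salaries from system_hr3: 50270
Research salaries from system_hr2: 77330

Total: 50270 + 77330 = 127600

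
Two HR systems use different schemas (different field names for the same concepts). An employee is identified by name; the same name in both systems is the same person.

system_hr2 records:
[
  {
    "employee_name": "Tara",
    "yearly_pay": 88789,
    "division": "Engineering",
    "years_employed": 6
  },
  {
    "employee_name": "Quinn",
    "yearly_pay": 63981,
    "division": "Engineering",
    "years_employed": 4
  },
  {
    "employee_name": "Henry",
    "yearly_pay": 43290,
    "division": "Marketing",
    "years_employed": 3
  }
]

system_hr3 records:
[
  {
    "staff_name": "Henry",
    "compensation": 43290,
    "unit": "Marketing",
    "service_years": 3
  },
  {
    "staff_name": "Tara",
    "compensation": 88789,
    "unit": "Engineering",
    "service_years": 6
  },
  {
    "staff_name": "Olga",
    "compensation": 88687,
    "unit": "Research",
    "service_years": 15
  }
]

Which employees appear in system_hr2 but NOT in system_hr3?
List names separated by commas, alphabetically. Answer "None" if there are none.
Quinn

Schema mapping: "employee_name" (system_hr2) = "staff_name" (system_hr3) = employee name

Names in system_hr2: ['Henry', 'Quinn', 'Tara']
Names in system_hr3: ['Henry', 'Olga', 'Tara']

In system_hr2 but not system_hr3: ['Quinn']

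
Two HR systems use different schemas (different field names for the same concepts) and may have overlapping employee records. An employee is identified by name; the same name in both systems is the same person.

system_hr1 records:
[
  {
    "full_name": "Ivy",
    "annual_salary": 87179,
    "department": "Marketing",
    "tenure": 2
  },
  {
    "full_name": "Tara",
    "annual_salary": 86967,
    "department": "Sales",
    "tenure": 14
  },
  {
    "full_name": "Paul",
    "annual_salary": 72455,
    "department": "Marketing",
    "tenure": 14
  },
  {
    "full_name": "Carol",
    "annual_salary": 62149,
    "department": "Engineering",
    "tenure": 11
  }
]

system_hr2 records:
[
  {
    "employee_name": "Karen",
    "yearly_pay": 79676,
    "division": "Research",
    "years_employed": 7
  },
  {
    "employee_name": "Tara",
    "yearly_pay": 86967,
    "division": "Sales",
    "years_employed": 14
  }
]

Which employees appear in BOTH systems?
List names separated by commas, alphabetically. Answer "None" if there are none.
Tara

Schema mapping: "full_name" (system_hr1) = "employee_name" (system_hr2) = employee name

Names in system_hr1: ['Carol', 'Ivy', 'Paul', 'Tara']
Names in system_hr2: ['Karen', 'Tara']

Intersection: ['Tara']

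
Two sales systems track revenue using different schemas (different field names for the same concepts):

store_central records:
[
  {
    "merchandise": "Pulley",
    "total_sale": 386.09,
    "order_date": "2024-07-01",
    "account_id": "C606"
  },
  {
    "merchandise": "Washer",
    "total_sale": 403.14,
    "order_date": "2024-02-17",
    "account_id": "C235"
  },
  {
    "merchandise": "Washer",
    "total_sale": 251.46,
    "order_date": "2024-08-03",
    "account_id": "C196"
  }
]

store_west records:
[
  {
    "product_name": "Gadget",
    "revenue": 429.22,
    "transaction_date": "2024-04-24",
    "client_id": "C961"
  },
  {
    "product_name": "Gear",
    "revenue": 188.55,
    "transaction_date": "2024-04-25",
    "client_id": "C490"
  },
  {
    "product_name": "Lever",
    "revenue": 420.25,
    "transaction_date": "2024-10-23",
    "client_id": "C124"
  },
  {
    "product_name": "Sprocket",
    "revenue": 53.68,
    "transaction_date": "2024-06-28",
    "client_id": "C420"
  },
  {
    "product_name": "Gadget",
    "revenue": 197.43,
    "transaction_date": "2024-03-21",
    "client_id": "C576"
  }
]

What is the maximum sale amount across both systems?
429.22

Reconcile: "total_sale" (store_central) = "revenue" (store_west) = sale amount

Maximum in store_central: 403.14
Maximum in store_west: 429.22

Overall maximum: max(403.14, 429.22) = 429.22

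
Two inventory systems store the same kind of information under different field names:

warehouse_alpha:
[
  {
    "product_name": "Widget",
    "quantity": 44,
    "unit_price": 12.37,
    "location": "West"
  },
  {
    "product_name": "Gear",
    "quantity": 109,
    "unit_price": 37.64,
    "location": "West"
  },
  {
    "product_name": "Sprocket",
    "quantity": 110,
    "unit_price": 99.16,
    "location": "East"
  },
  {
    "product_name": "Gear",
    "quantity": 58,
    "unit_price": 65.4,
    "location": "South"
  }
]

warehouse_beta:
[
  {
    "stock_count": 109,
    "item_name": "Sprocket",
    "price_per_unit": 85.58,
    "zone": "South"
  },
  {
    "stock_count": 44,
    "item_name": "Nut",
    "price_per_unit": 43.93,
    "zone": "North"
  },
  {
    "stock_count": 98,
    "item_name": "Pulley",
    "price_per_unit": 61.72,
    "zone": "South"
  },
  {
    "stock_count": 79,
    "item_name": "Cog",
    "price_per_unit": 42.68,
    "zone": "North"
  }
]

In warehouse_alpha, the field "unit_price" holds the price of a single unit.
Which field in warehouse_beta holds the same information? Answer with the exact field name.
price_per_unit

In warehouse_alpha, "unit_price" holds the price of a single unit.
The fields in warehouse_beta are: "stock_count", "item_name", "price_per_unit", "zone".
"price_per_unit" is the match: the name refers to the same concept and its values are decimal currency amounts (e.g. 85.58, 43.93).
The other fields ("stock_count", "item_name", "zone") hold different kinds of data.

So "unit_price" in warehouse_alpha corresponds to "price_per_unit" in warehouse_beta.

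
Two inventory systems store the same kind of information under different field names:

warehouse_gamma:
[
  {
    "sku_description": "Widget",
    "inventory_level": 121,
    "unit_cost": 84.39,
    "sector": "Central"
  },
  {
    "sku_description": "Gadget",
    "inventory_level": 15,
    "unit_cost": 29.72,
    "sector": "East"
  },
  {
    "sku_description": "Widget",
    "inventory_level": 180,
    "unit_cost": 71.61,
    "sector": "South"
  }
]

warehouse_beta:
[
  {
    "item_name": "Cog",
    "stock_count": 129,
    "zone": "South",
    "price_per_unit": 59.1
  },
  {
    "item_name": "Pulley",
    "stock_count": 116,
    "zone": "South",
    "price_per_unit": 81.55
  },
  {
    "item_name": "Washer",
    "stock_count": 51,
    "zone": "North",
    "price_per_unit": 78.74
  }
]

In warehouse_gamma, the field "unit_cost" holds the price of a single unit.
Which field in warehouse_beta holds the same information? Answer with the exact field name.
price_per_unit

In warehouse_gamma, "unit_cost" holds the price of a single unit.
The fields in warehouse_beta are: "item_name", "stock_count", "zone", "price_per_unit".
"price_per_unit" is the match: the name refers to the same concept and its values are decimal currency amounts (e.g. 59.1, 81.55).
The other fields ("item_name", "stock_count", "zone") hold different kinds of data.

So "unit_cost" in warehouse_gamma corresponds to "price_per_unit" in warehouse_beta.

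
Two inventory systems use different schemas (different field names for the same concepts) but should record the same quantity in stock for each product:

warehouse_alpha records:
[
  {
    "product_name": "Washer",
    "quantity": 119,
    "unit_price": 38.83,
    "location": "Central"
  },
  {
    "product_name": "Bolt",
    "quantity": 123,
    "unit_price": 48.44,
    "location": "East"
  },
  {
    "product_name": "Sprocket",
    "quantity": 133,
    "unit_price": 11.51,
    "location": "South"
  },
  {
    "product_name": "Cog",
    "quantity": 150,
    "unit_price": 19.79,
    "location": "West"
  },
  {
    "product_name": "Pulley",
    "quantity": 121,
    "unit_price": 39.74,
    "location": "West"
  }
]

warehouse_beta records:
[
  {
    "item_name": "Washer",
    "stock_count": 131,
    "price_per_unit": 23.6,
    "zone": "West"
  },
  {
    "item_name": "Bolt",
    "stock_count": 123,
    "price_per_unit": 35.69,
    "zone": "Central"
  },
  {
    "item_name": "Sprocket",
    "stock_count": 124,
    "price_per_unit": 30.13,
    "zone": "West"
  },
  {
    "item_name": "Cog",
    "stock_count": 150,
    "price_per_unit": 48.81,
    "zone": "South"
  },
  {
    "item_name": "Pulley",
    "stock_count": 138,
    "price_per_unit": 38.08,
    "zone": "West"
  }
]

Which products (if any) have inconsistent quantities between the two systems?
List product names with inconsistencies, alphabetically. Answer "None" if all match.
Pulley, Sprocket, Washer

Schema mappings:
- "product_name" (warehouse_alpha) = "item_name" (warehouse_beta) = product name
- "quantity" (warehouse_alpha) = "stock_count" (warehouse_beta) = quantity

Comparison:
  Washer: 119 vs 131 - MISMATCH
  Bolt: 123 vs 123 - MATCH
  Sprocket: 133 vs 124 - MISMATCH
  Cog: 150 vs 150 - MATCH
  Pulley: 121 vs 138 - MISMATCH

Products with inconsistencies: Pulley, Sprocket, Washer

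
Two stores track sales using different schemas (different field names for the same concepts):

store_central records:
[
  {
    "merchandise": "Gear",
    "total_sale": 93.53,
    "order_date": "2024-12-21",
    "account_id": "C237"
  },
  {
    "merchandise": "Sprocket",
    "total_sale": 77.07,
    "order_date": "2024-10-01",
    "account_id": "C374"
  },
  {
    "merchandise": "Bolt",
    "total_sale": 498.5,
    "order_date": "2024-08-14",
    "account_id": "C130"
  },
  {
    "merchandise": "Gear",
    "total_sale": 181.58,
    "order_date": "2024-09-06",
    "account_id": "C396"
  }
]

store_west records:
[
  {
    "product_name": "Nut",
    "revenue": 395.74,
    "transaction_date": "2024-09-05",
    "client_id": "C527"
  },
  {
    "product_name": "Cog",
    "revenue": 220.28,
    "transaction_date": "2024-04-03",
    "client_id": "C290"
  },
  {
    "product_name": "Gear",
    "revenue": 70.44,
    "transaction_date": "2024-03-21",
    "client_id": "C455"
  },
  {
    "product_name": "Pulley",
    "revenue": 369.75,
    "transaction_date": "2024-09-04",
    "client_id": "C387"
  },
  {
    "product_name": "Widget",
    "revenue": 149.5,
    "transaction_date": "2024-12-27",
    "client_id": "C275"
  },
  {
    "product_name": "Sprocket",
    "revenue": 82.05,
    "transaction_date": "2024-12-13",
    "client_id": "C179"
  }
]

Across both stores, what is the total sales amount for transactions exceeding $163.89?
1665.85

Schema mapping: "total_sale" (store_central) = "revenue" (store_west) = sale amount

Sum of sales > $163.89 in store_central: 680.08
Sum of sales > $163.89 in store_west: 985.77

Total: 680.08 + 985.77 = 1665.85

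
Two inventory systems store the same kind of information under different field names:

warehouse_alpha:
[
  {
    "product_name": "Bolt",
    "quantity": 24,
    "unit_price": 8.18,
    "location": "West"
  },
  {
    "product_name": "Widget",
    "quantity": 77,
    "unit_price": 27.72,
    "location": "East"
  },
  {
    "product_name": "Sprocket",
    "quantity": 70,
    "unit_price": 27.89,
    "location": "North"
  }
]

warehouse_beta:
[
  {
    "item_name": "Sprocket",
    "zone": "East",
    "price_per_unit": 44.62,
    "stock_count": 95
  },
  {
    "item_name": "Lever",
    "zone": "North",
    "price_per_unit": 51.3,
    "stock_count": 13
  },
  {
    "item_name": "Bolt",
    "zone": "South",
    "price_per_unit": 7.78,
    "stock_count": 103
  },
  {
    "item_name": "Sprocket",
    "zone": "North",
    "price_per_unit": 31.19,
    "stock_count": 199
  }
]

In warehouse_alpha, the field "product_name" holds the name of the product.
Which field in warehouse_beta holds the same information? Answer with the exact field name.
item_name

In warehouse_alpha, "product_name" holds the name of the product.
The fields in warehouse_beta are: "item_name", "zone", "price_per_unit", "stock_count".
"item_name" is the match: the name refers to the same concept and its values are product-name strings (e.g. 'Bolt', 'Lever').
The other fields ("zone", "price_per_unit", "stock_count") hold different kinds of data.

So "product_name" in warehouse_alpha corresponds to "item_name" in warehouse_beta.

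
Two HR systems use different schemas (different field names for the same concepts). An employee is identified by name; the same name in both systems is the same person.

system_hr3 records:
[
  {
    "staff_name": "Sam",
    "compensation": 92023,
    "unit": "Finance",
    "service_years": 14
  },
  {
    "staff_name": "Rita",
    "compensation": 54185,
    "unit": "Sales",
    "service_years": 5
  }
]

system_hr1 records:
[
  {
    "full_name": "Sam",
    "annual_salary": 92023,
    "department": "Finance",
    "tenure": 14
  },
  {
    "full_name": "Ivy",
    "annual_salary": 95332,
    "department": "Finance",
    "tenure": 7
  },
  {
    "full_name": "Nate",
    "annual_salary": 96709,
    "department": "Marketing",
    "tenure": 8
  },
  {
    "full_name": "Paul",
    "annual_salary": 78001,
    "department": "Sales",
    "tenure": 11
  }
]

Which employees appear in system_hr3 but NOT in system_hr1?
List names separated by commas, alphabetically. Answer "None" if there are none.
Rita

Schema mapping: "staff_name" (system_hr3) = "full_name" (system_hr1) = employee name

Names in system_hr3: ['Rita', 'Sam']
Names in system_hr1: ['Ivy', 'Nate', 'Paul', 'Sam']

In system_hr3 but not system_hr1: ['Rita']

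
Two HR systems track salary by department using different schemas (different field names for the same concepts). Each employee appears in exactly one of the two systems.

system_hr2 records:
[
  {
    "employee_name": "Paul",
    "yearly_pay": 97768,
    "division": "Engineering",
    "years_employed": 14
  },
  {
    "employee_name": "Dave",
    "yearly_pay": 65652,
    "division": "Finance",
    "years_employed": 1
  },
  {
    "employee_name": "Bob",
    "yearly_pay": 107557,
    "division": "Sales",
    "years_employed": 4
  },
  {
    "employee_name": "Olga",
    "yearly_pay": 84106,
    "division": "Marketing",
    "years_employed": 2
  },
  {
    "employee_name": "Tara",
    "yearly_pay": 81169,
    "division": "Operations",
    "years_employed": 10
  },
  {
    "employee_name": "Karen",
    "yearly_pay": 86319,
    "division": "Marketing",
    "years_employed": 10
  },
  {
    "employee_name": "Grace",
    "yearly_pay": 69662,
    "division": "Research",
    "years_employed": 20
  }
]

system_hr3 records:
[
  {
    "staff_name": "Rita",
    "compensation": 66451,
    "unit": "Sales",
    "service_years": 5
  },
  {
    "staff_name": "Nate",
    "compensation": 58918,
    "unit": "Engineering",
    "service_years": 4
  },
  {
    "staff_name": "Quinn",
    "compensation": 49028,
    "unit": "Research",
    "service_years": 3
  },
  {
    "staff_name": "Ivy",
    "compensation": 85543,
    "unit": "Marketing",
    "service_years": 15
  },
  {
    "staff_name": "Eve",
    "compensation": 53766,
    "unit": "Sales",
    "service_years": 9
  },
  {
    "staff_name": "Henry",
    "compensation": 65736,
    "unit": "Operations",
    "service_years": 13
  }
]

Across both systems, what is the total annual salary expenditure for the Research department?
118690

Schema mappings:
- "division" (system_hr2) = "unit" (system_hr3) = department
- "yearly_pay" (system_hr2) = "compensation" (system_hr3) = salary

Research salaries from system_hr2: 69662
Research salaries from system_hr3: 49028

Total: 69662 + 49028 = 118690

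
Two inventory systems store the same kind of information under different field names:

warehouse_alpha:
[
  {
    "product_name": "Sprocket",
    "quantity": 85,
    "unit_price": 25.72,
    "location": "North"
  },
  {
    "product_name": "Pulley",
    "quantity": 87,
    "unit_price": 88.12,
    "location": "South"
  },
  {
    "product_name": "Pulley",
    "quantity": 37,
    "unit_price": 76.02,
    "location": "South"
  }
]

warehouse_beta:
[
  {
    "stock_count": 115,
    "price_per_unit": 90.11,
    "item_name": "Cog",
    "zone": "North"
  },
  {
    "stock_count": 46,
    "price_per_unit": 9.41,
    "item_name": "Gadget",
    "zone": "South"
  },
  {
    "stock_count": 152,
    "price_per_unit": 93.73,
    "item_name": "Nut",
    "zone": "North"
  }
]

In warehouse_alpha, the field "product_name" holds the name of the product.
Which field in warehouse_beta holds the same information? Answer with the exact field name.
item_name

In warehouse_alpha, "product_name" holds the name of the product.
The fields in warehouse_beta are: "stock_count", "price_per_unit", "item_name", "zone".
"item_name" is the match: the name refers to the same concept and its values are product-name strings (e.g. 'Cog', 'Gadget').
The other fields ("stock_count", "price_per_unit", "zone") hold different kinds of data.

So "product_name" in warehouse_alpha corresponds to "item_name" in warehouse_beta.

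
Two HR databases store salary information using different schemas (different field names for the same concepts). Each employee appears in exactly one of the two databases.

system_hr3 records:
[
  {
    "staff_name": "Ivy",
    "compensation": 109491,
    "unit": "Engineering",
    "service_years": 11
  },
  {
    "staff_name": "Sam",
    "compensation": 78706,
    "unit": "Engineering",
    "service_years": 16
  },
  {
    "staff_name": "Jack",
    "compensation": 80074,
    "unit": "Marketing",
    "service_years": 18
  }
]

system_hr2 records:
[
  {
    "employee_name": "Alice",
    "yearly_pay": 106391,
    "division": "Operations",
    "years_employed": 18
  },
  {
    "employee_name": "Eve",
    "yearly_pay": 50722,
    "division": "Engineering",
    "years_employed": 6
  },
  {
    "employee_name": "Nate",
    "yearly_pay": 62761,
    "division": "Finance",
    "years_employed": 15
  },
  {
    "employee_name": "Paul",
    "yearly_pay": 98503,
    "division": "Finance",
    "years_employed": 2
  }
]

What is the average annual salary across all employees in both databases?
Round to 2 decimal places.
83806.86

Schema mapping: "compensation" (system_hr3) = "yearly_pay" (system_hr2) = annual salary

All salaries: [109491, 78706, 80074, 106391, 50722, 62761, 98503]
Sum: 586648
Count: 7
Average: 586648 / 7 = 83806.86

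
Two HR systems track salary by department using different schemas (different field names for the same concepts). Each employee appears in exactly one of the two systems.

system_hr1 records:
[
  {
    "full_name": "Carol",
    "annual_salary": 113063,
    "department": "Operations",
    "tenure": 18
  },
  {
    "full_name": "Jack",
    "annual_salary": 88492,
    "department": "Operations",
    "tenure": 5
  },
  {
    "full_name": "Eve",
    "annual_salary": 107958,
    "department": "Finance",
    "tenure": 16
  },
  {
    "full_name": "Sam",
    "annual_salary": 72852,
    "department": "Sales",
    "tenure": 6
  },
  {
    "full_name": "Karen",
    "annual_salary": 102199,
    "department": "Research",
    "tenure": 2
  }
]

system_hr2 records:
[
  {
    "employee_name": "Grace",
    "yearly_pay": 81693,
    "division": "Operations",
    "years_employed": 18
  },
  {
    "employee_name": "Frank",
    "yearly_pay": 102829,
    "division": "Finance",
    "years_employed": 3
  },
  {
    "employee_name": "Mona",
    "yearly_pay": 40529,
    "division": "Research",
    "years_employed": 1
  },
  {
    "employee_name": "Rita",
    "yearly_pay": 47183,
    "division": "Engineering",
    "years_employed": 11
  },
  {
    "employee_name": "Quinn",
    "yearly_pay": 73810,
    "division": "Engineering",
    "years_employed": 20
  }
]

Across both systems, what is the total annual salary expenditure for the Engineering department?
120993

Schema mappings:
- "department" (system_hr1) = "division" (system_hr2) = department
- "annual_salary" (system_hr1) = "yearly_pay" (system_hr2) = salary

Engineering salaries from system_hr1: 0
Engineering salaries from system_hr2: 120993

Total: 0 + 120993 = 120993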